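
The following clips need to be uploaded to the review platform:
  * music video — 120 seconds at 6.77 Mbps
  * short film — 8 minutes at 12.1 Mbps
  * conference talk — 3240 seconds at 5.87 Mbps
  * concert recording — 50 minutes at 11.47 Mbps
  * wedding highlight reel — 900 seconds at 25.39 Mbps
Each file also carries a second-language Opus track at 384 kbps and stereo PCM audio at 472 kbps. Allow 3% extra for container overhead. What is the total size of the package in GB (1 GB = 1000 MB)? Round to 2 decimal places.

11.53 GB

Audio total: 384 + 472 = 856 kbps = 0.856 Mbps.
music video: 7.626 Mbps × 120 s × 1.03 = 942.6 Mb
short film: 12.956 Mbps × 480 s × 1.03 = 6405.4 Mb
conference talk: 6.726 Mbps × 3240 s × 1.03 = 22446.0 Mb
concert recording: 12.326 Mbps × 3000 s × 1.03 = 38087.3 Mb
wedding highlight reel: 26.246 Mbps × 900 s × 1.03 = 24330.0 Mb
Total: 92211.4 Mb = 11526.4 MB.
= 11.53 GB.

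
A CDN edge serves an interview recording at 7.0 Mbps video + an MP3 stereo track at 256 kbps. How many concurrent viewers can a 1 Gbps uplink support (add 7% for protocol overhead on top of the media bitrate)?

128

Audio: 256 kbps = 0.256 Mbps.
Per-viewer media rate: 7.256 Mbps.
On the wire with 7% overhead: 7.764 Mbps.
1 Gbps = 1,000 Mbps; 1,000 / 7.764 = 128.80 → 128 viewers.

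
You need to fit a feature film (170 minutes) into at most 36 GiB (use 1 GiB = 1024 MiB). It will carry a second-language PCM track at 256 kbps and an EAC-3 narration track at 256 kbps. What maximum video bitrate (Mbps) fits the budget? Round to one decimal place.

Budget: 36 GiB = 309237.6 Mb.
170 min = 10200 s
Total bitrate budget: 309237.6 Mb / 10200 s = 30.317 Mbps.
Audio total: 256 + 256 = 512 kbps = 0.512 Mbps.
Video: 30.317 − 0.512 = 29.805 Mbps.

29.8 Mbps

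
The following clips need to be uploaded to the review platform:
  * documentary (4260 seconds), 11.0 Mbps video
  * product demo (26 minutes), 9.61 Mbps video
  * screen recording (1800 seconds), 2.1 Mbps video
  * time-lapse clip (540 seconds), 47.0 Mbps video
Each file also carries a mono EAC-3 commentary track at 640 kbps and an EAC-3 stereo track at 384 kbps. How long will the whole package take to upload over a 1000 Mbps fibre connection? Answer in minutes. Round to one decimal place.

Audio total: 640 + 384 = 1024 kbps = 1.024 Mbps.
documentary: 12.024 Mbps × 4260 s = 51222.2 Mb
product demo: 10.634 Mbps × 1560 s = 16589.0 Mb
screen recording: 3.124 Mbps × 1800 s = 5623.2 Mb
time-lapse clip: 48.024 Mbps × 540 s = 25933.0 Mb
Total: 99367.4 Mb = 12420.9 MB.
At 1000 Mbps: 99367.4 / 1000 = 99 s ≈ 1.66 minutes.

1.7 minutes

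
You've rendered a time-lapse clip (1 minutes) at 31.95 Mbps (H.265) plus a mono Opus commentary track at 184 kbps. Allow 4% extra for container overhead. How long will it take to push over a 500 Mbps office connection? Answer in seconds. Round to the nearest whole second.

Audio: 184 kbps = 0.184 Mbps.
Total bitrate: 32.134 Mbps.
File: 32.134 Mbps × 60 s = 1928.0 Mb.
With 4% container overhead: ×1.04. → 2005.2 Mb.
At 500 Mbps: 2005.2 / 500 = 4.0 s ≈ 4.01 seconds.

4 seconds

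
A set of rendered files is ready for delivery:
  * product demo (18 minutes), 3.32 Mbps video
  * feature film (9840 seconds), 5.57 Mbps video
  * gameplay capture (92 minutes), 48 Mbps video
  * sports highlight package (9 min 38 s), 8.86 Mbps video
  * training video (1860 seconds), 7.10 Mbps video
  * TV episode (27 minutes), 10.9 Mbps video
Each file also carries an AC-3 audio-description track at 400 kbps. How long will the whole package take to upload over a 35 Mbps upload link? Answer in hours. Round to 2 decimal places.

Audio: 400 kbps = 0.400 Mbps.
product demo: 3.720 Mbps × 1080 s = 4017.6 Mb
feature film: 5.970 Mbps × 9840 s = 58744.8 Mb
gameplay capture: 48.400 Mbps × 5520 s = 267168.0 Mb
sports highlight package: 9.260 Mbps × 578 s = 5352.3 Mb
training video: 7.500 Mbps × 1860 s = 13950.0 Mb
TV episode: 11.300 Mbps × 1620 s = 18306.0 Mb
Total: 367538.7 Mb = 45942.3 MB.
At 35 Mbps: 367538.7 / 35 = 10501 s ≈ 2.92 hours.

2.92 hours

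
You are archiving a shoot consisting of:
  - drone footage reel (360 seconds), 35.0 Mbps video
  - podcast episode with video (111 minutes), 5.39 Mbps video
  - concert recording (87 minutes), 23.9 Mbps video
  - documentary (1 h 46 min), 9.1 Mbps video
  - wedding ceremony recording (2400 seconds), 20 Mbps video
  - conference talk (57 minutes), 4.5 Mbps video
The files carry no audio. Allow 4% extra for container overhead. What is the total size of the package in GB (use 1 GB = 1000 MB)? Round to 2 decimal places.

drone footage reel: 35.000 Mbps × 360 s × 1.04 = 13104.0 Mb
podcast episode with video: 5.390 Mbps × 6660 s × 1.04 = 37333.3 Mb
concert recording: 23.900 Mbps × 5220 s × 1.04 = 129748.3 Mb
documentary: 9.100 Mbps × 6360 s × 1.04 = 60191.0 Mb
wedding ceremony recording: 20.000 Mbps × 2400 s × 1.04 = 49920.0 Mb
conference talk: 4.500 Mbps × 3420 s × 1.04 = 16005.6 Mb
Total: 306302.3 Mb = 38287.8 MB.
= 38.29 GB.

38.29 GB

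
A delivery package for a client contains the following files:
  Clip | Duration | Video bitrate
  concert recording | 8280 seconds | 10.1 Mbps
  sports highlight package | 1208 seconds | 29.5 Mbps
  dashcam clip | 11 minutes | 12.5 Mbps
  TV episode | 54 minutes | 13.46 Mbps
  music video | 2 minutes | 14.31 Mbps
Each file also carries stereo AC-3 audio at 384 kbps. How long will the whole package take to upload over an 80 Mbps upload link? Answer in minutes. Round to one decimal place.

Audio: 384 kbps = 0.384 Mbps.
concert recording: 10.484 Mbps × 8280 s = 86807.5 Mb
sports highlight package: 29.884 Mbps × 1208 s = 36099.9 Mb
dashcam clip: 12.884 Mbps × 660 s = 8503.4 Mb
TV episode: 13.844 Mbps × 3240 s = 44854.6 Mb
music video: 14.694 Mbps × 120 s = 1763.3 Mb
Total: 178028.7 Mb = 22253.6 MB.
At 80 Mbps: 178028.7 / 80 = 2225 s ≈ 37.1 minutes.

37.1 minutes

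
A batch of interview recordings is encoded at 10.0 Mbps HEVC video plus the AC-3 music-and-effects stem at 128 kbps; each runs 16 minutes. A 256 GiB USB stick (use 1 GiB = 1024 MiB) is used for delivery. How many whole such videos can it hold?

226

16 min = 960 s
Audio: 128 kbps = 0.128 Mbps.
Total bitrate: 10.128 Mbps.
Per item: 10.128 Mbps × 960 s = 9,723 Mb = 1,215 MB.
Capacity: 256 GiB = 2,199,023 Mb; 226.17 items → 226 complete.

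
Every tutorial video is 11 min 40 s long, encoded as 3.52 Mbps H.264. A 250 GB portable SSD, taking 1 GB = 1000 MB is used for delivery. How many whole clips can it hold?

11 min 40 s = 700 s
Per item: 3.520 Mbps × 700 s = 2,464 Mb = 308.0 MB.
Capacity: 250 GB = 2,000,000 Mb; 811.69 items → 811 complete.

811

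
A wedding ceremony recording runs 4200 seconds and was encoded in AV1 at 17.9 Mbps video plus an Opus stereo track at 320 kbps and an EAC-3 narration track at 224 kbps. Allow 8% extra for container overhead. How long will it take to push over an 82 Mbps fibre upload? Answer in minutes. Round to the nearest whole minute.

17 minutes

Audio total: 320 + 224 = 544 kbps = 0.544 Mbps.
Total bitrate: 18.444 Mbps.
File: 18.444 Mbps × 4200 s = 77464.8 Mb.
With 8% container overhead: ×1.08. → 83662.0 Mb.
At 82 Mbps: 83662.0 / 82 = 1020.3 s ≈ 17 minutes.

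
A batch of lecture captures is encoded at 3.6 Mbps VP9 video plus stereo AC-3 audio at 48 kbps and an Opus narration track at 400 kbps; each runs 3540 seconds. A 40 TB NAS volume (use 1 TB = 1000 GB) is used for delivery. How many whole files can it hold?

Audio total: 48 + 400 = 448 kbps = 0.448 Mbps.
Total bitrate: 4.048 Mbps.
Per item: 4.048 Mbps × 3540 s = 14,330 Mb = 1,791 MB.
Capacity: 40 TB = 320,000,000 Mb; 22330.90 items → 22330 complete.

22330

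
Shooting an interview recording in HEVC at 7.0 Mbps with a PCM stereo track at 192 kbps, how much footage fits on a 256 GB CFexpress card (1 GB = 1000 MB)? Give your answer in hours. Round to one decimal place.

79.1 hours

Audio: 192 kbps = 0.192 Mbps.
Total bitrate: 7.0 + 0.192 = 7.192 Mbps.
Capacity: 256 GB = 2,048,000 Mb.
Recording time: 2,048,000 / 7.192 = 284,761 s ≈ 79.1 hours.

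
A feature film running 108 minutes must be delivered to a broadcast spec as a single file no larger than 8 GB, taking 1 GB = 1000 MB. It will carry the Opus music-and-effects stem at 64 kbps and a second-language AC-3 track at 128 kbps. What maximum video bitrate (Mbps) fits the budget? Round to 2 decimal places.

Budget: 8 GB = 64000.0 Mb.
108 min = 6480 s
Total bitrate budget: 64000.0 Mb / 6480 s = 9.877 Mbps.
Audio total: 64 + 128 = 192 kbps = 0.192 Mbps.
Video: 9.877 − 0.192 = 9.685 Mbps.

9.68 Mbps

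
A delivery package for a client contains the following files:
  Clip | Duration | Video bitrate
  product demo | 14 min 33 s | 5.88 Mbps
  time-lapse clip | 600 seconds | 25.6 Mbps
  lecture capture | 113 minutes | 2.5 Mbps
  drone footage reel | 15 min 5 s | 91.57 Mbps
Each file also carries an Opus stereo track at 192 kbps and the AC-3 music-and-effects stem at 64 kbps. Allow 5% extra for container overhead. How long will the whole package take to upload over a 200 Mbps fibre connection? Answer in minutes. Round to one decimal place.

10.7 minutes

Audio total: 192 + 64 = 256 kbps = 0.256 Mbps.
product demo: 6.136 Mbps × 873 s × 1.05 = 5624.6 Mb
time-lapse clip: 25.856 Mbps × 600 s × 1.05 = 16289.3 Mb
lecture capture: 2.756 Mbps × 6780 s × 1.05 = 19620.0 Mb
drone footage reel: 91.826 Mbps × 905 s × 1.05 = 87257.7 Mb
Total: 128791.5 Mb = 16098.9 MB.
At 200 Mbps: 128791.5 / 200 = 644 s ≈ 10.7 minutes.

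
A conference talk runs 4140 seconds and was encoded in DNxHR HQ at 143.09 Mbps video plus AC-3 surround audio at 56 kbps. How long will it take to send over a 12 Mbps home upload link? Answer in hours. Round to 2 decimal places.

Audio: 56 kbps = 0.056 Mbps.
Total bitrate: 143.146 Mbps.
File: 143.146 Mbps × 4140 s = 592624.4 Mb.
At 12 Mbps: 592624.4 / 12 = 49385.4 s ≈ 13.7 hours.

13.72 hours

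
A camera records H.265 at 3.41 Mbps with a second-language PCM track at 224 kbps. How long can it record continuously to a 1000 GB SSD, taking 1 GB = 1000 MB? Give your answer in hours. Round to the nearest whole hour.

612 hours

Audio: 224 kbps = 0.224 Mbps.
Total bitrate: 3.41 + 0.224 = 3.634 Mbps.
Capacity: 1000 GB = 8,000,000 Mb.
Recording time: 8,000,000 / 3.634 = 2,201,431 s ≈ 612 hours.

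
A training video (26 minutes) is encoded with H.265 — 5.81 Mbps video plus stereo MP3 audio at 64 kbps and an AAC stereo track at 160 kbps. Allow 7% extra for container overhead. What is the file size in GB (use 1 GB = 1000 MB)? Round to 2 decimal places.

1.26 GB

26 min = 1560 s
Audio total: 64 + 160 = 224 kbps = 0.224 Mbps.
Total bitrate: 5.81 + 0.224 = 6.034 Mbps.
Stream data: 6.034 Mbps × 1560 s = 9413.0 Mb.
With 7% container overhead: ×1.07.
10,072 Mb ÷ 8 = 1,259 MB → 1.259 GB.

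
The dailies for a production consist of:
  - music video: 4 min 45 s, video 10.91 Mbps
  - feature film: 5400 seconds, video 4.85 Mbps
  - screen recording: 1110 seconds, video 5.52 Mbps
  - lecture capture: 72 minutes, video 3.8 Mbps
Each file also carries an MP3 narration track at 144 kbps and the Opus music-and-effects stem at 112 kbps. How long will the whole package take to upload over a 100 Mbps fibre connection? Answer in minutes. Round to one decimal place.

9.1 minutes

Audio total: 144 + 112 = 256 kbps = 0.256 Mbps.
music video: 11.166 Mbps × 285 s = 3182.3 Mb
feature film: 5.106 Mbps × 5400 s = 27572.4 Mb
screen recording: 5.776 Mbps × 1110 s = 6411.4 Mb
lecture capture: 4.056 Mbps × 4320 s = 17521.9 Mb
Total: 54688.0 Mb = 6836.0 MB.
At 100 Mbps: 54688.0 / 100 = 547 s ≈ 9.11 minutes.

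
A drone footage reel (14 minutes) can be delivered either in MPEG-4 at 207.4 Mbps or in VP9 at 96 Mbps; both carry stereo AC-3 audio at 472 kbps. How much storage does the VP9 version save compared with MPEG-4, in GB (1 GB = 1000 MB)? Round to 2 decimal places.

11.70 GB

14 min = 840 s
Audio: 472 kbps = 0.472 Mbps.
MPEG-4: 207.872 Mbps × 840 s = 174612.5 Mb = 21.827 GB.
VP9: 96.472 Mbps × 840 s = 81036.5 Mb = 10.130 GB.
Saving: 21.827 − 10.130 = 11.697 GB.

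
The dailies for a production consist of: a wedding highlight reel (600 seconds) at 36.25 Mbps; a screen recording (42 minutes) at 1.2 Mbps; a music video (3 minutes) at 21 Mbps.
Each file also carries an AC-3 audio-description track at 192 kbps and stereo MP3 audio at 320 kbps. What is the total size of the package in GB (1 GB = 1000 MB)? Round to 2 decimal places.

Audio total: 192 + 320 = 512 kbps = 0.512 Mbps.
wedding highlight reel: 36.762 Mbps × 600 s = 22057.2 Mb
screen recording: 1.712 Mbps × 2520 s = 4314.2 Mb
music video: 21.512 Mbps × 180 s = 3872.2 Mb
Total: 30243.6 Mb = 3780.4 MB.
= 3.780 GB.

3.78 GB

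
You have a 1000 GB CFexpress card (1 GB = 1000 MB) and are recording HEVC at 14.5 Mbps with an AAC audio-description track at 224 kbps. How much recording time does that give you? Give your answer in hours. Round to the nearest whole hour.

Audio: 224 kbps = 0.224 Mbps.
Total bitrate: 14.5 + 0.224 = 14.724 Mbps.
Capacity: 1000 GB = 8,000,000 Mb.
Recording time: 8,000,000 / 14.724 = 543,331 s ≈ 151 hours.

151 hours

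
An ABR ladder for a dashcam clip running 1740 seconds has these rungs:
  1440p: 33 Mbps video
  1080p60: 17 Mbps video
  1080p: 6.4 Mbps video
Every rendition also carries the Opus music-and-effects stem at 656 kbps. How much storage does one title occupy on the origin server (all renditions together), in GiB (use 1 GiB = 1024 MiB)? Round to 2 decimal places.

11.82 GiB

Audio: 656 kbps = 0.656 Mbps.
Sum of rendition bitrates: (33+0.656) + (17+0.656) + (6.4+0.656) = 58.368 Mbps.
× 1740 s = 101,560 Mb = 12,695 MB = 11.82 GiB.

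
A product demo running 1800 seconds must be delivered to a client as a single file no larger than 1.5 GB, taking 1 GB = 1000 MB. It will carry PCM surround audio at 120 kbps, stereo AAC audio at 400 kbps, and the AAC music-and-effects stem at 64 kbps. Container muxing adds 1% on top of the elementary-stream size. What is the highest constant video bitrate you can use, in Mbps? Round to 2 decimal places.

Budget: 1.5 GB = 12000.0 Mb.
Stream payload after overhead: 12000.0 / 1.01 = 11881.2 Mb.
Total bitrate budget: 11881.2 Mb / 1800 s = 6.601 Mbps.
Audio total: 120 + 400 + 64 = 584 kbps = 0.584 Mbps.
Video: 6.601 − 0.584 = 6.017 Mbps.

6.02 Mbps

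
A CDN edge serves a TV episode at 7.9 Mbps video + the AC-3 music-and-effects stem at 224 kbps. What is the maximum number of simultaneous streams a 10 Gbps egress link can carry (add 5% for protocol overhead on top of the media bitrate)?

1172

Audio: 224 kbps = 0.224 Mbps.
Per-viewer media rate: 8.124 Mbps.
On the wire with 5% overhead: 8.530 Mbps.
10 Gbps = 10,000 Mbps; 10,000 / 8.530 = 1172.31 → 1172 viewers.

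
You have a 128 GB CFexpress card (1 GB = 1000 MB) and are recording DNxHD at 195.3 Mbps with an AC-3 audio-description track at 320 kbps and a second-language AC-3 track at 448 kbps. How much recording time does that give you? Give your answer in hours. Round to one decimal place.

Audio total: 320 + 448 = 768 kbps = 0.768 Mbps.
Total bitrate: 195.3 + 0.768 = 196.068 Mbps.
Capacity: 128 GB = 1,024,000 Mb.
Recording time: 1,024,000 / 196.068 = 5,223 s ≈ 1.45 hours.

1.5 hours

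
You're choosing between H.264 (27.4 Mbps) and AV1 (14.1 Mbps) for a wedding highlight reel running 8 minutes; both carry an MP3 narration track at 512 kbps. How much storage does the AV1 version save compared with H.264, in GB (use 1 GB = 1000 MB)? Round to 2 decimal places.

8 min = 480 s
Audio: 512 kbps = 0.512 Mbps.
H.264: 27.912 Mbps × 480 s = 13397.8 Mb = 1.675 GB.
AV1: 14.612 Mbps × 480 s = 7013.8 Mb = 0.877 GB.
Saving: 1.675 − 0.877 = 0.798 GB.

0.80 GB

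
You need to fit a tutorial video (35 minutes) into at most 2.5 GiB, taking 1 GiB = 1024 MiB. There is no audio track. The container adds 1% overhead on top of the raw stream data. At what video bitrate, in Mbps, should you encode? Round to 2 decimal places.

Budget: 2.5 GiB = 21474.8 Mb.
Stream payload after overhead: 21474.8 / 1.01 = 21262.2 Mb.
35 min = 2100 s
Total bitrate budget: 21262.2 Mb / 2100 s = 10.125 Mbps.

10.12 Mbps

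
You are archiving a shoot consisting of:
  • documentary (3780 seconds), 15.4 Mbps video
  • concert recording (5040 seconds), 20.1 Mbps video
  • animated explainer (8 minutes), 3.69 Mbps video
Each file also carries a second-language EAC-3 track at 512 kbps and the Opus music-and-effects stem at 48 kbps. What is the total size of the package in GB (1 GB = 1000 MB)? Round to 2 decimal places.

Audio total: 512 + 48 = 560 kbps = 0.560 Mbps.
documentary: 15.960 Mbps × 3780 s = 60328.8 Mb
concert recording: 20.660 Mbps × 5040 s = 104126.4 Mb
animated explainer: 4.250 Mbps × 480 s = 2040.0 Mb
Total: 166495.2 Mb = 20811.9 MB.
= 20.81 GB.

20.81 GB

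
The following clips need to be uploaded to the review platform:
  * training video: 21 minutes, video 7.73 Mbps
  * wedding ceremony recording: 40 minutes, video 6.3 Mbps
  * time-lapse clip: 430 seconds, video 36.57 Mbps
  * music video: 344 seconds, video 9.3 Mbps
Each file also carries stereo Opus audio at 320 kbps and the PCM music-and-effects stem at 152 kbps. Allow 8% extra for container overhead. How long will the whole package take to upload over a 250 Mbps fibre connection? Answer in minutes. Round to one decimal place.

3.3 minutes

Audio total: 320 + 152 = 472 kbps = 0.472 Mbps.
training video: 8.202 Mbps × 1260 s × 1.08 = 11161.3 Mb
wedding ceremony recording: 6.772 Mbps × 2400 s × 1.08 = 17553.0 Mb
time-lapse clip: 37.042 Mbps × 430 s × 1.08 = 17202.3 Mb
music video: 9.772 Mbps × 344 s × 1.08 = 3630.5 Mb
Total: 49547.1 Mb = 6193.4 MB.
At 250 Mbps: 49547.1 / 250 = 198 s ≈ 3.3 minutes.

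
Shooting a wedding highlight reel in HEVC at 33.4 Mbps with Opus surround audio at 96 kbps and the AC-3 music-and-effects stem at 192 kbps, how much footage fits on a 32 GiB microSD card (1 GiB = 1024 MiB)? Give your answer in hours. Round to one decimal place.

Audio total: 96 + 192 = 288 kbps = 0.288 Mbps.
Total bitrate: 33.4 + 0.288 = 33.688 Mbps.
Capacity: 32 GiB = 274,878 Mb.
Recording time: 274,878 / 33.688 = 8,160 s ≈ 2.27 hours.

2.3 hours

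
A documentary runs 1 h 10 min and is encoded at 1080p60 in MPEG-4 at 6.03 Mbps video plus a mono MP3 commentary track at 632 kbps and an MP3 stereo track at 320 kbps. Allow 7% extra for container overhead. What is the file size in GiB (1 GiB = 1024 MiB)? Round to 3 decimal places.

1 h 10 min = 70 min = 4200 s
Audio total: 632 + 320 = 952 kbps = 0.952 Mbps.
Total bitrate: 6.03 + 0.952 = 6.982 Mbps.
Stream data: 6.982 Mbps × 4200 s = 29324.4 Mb.
With 7% container overhead: ×1.07.
31,377 Mb = 3,922,138,500 bytes ÷ 1,073,741,824 = 3.653 GiB.

3.653 GiB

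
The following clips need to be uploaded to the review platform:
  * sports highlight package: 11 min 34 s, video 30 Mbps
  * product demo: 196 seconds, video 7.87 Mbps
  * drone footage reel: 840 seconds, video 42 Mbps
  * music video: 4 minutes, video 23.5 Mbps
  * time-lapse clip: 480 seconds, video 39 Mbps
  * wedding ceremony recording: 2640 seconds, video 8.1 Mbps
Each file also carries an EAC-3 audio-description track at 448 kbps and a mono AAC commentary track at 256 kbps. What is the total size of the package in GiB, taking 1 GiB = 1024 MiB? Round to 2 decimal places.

12.45 GiB

Audio total: 448 + 256 = 704 kbps = 0.704 Mbps.
sports highlight package: 30.704 Mbps × 694 s = 21308.6 Mb
product demo: 8.574 Mbps × 196 s = 1680.5 Mb
drone footage reel: 42.704 Mbps × 840 s = 35871.4 Mb
music video: 24.204 Mbps × 240 s = 5809.0 Mb
time-lapse clip: 39.704 Mbps × 480 s = 19057.9 Mb
wedding ceremony recording: 8.804 Mbps × 2640 s = 23242.6 Mb
Total: 106969.9 Mb = 13371.2 MB.
= 12.45 GiB.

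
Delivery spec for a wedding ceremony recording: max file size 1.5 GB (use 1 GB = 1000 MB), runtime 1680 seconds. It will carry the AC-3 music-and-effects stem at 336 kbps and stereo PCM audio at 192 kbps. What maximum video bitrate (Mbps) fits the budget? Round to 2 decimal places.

6.61 Mbps

Budget: 1.5 GB = 12000.0 Mb.
Total bitrate budget: 12000.0 Mb / 1680 s = 7.143 Mbps.
Audio total: 336 + 192 = 528 kbps = 0.528 Mbps.
Video: 7.143 − 0.528 = 6.615 Mbps.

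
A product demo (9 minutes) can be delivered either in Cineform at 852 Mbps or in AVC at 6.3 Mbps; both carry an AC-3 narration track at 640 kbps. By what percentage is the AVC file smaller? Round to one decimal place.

99.2%

9 min = 540 s
Audio: 640 kbps = 0.640 Mbps.
Cineform: 852.640 Mbps × 540 s = 460425.6 Mb = 57.553 GB.
AVC: 6.940 Mbps × 540 s = 3747.6 Mb = 0.468 GB.
Reduction: (1 − 0.468/57.553) × 100 = 99.19%.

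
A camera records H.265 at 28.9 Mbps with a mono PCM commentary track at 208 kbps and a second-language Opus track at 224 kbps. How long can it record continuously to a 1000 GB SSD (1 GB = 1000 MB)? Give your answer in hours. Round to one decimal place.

75.8 hours

Audio total: 208 + 224 = 432 kbps = 0.432 Mbps.
Total bitrate: 28.9 + 0.432 = 29.332 Mbps.
Capacity: 1000 GB = 8,000,000 Mb.
Recording time: 8,000,000 / 29.332 = 272,740 s ≈ 75.8 hours.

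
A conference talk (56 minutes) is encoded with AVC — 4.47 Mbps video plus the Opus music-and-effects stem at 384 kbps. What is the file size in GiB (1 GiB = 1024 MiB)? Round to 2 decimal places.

1.90 GiB

56 min = 3360 s
Audio: 384 kbps = 0.384 Mbps.
Total bitrate: 4.47 + 0.384 = 4.854 Mbps.
Stream data: 4.854 Mbps × 3360 s = 16309.4 Mb.
16,309 Mb = 2,038,680,000 bytes ÷ 1,073,741,824 = 1.899 GiB.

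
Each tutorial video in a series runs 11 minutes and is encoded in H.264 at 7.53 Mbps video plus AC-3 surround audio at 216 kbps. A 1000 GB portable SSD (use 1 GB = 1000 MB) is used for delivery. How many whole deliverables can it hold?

1564

11 min = 660 s
Audio: 216 kbps = 0.216 Mbps.
Total bitrate: 7.746 Mbps.
Per item: 7.746 Mbps × 660 s = 5,112 Mb = 639.0 MB.
Capacity: 1000 GB = 8,000,000 Mb; 1564.84 items → 1564 complete.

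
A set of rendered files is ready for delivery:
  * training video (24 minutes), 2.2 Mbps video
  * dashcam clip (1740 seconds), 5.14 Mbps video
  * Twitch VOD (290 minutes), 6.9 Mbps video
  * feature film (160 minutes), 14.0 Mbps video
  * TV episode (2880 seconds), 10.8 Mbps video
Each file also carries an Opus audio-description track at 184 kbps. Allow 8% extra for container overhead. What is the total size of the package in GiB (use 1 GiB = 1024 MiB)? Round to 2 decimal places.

Audio: 184 kbps = 0.184 Mbps.
training video: 2.384 Mbps × 1440 s × 1.08 = 3707.6 Mb
dashcam clip: 5.324 Mbps × 1740 s × 1.08 = 10004.9 Mb
Twitch VOD: 7.084 Mbps × 17400 s × 1.08 = 133122.5 Mb
feature film: 14.184 Mbps × 9600 s × 1.08 = 147059.7 Mb
TV episode: 10.984 Mbps × 2880 s × 1.08 = 34164.6 Mb
Total: 328059.3 Mb = 41007.4 MB.
= 38.19 GiB.

38.19 GiB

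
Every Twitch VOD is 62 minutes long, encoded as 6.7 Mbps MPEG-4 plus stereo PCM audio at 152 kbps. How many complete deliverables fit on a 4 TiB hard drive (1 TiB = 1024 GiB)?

1380

62 min = 3720 s
Audio: 152 kbps = 0.152 Mbps.
Total bitrate: 6.852 Mbps.
Per item: 6.852 Mbps × 3720 s = 25,489 Mb = 3,186 MB.
Capacity: 4 TiB = 35,184,372 Mb; 1380.35 items → 1380 complete.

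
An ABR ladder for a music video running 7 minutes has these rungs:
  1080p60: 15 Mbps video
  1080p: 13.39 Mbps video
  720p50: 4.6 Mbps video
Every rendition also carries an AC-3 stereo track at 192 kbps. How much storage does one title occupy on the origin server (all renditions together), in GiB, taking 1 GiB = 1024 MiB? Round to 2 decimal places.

1.64 GiB

7 min = 420 s
Audio: 192 kbps = 0.192 Mbps.
Sum of rendition bitrates: (15+0.192) + (13.39+0.192) + (4.6+0.192) = 33.566 Mbps.
× 420 s = 14,098 Mb = 1,762 MB = 1.641 GiB.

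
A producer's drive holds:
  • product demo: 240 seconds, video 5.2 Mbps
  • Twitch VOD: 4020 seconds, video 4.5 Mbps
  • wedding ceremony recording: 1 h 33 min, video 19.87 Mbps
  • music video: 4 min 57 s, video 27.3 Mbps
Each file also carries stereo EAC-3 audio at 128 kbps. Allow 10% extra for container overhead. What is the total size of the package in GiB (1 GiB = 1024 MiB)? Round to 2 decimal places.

Audio: 128 kbps = 0.128 Mbps.
product demo: 5.328 Mbps × 240 s × 1.10 = 1406.6 Mb
Twitch VOD: 4.628 Mbps × 4020 s × 1.10 = 20465.0 Mb
wedding ceremony recording: 19.998 Mbps × 5580 s × 1.10 = 122747.7 Mb
music video: 27.428 Mbps × 297 s × 1.10 = 8960.7 Mb
Total: 153580.1 Mb = 19197.5 MB.
= 17.88 GiB.

17.88 GiB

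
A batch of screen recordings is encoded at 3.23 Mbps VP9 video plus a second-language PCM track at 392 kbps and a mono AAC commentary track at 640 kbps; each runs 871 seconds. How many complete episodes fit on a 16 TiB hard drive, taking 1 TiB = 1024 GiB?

Audio total: 392 + 640 = 1032 kbps = 1.032 Mbps.
Total bitrate: 4.262 Mbps.
Per item: 4.262 Mbps × 871 s = 3,712 Mb = 464.0 MB.
Capacity: 16 TiB = 140,737,488 Mb; 37912.13 items → 37912 complete.

37912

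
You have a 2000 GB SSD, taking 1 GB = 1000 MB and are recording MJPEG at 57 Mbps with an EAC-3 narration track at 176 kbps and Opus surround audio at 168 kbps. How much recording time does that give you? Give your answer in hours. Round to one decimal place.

Audio total: 176 + 168 = 344 kbps = 0.344 Mbps.
Total bitrate: 57 + 0.344 = 57.344 Mbps.
Capacity: 2000 GB = 16,000,000 Mb.
Recording time: 16,000,000 / 57.344 = 279,018 s ≈ 77.5 hours.

77.5 hours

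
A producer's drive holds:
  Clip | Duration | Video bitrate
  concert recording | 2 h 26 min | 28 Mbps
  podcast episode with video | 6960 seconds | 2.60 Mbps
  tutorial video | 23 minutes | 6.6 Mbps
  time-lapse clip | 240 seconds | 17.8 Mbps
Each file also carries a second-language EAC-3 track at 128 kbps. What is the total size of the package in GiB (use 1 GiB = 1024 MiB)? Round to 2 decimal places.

32.48 GiB

Audio: 128 kbps = 0.128 Mbps.
concert recording: 28.128 Mbps × 8760 s = 246401.3 Mb
podcast episode with video: 2.728 Mbps × 6960 s = 18986.9 Mb
tutorial video: 6.728 Mbps × 1380 s = 9284.6 Mb
time-lapse clip: 17.928 Mbps × 240 s = 4302.7 Mb
Total: 278975.5 Mb = 34871.9 MB.
= 32.48 GiB.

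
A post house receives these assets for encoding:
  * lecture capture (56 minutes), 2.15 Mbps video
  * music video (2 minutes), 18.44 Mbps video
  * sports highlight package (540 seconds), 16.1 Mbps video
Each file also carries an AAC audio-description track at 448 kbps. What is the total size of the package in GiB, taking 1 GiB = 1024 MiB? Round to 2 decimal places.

2.32 GiB

Audio: 448 kbps = 0.448 Mbps.
lecture capture: 2.598 Mbps × 3360 s = 8729.3 Mb
music video: 18.888 Mbps × 120 s = 2266.6 Mb
sports highlight package: 16.548 Mbps × 540 s = 8935.9 Mb
Total: 19931.8 Mb = 2491.5 MB.
= 2.320 GiB.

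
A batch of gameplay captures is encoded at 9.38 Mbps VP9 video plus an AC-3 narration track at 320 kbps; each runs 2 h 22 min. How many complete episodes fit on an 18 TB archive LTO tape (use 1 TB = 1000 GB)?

1742

2 h 22 min = 142 min = 8520 s
Audio: 320 kbps = 0.320 Mbps.
Total bitrate: 9.700 Mbps.
Per item: 9.700 Mbps × 8520 s = 82,644 Mb = 10,330 MB.
Capacity: 18 TB = 144,000,000 Mb; 1742.41 items → 1742 complete.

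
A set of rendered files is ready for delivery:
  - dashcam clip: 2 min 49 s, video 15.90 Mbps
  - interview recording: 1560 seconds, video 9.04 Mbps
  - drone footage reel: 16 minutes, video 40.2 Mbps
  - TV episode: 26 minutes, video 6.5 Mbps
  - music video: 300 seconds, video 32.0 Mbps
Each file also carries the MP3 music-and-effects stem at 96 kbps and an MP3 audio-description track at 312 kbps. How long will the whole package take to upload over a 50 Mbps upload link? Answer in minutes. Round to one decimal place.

Audio total: 96 + 312 = 408 kbps = 0.408 Mbps.
dashcam clip: 16.308 Mbps × 169 s = 2756.1 Mb
interview recording: 9.448 Mbps × 1560 s = 14738.9 Mb
drone footage reel: 40.608 Mbps × 960 s = 38983.7 Mb
TV episode: 6.908 Mbps × 1560 s = 10776.5 Mb
music video: 32.408 Mbps × 300 s = 9722.4 Mb
Total: 76977.5 Mb = 9622.2 MB.
At 50 Mbps: 76977.5 / 50 = 1540 s ≈ 25.7 minutes.

25.7 minutes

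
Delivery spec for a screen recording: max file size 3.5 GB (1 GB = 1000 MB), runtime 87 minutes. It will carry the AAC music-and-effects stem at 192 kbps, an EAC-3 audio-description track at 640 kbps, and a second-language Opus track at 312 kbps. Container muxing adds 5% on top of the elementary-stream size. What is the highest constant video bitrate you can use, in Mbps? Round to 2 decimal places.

3.96 Mbps

Budget: 3.5 GB = 28000.0 Mb.
Stream payload after overhead: 28000.0 / 1.05 = 26666.7 Mb.
87 min = 5220 s
Total bitrate budget: 26666.7 Mb / 5220 s = 5.109 Mbps.
Audio total: 192 + 640 + 312 = 1144 kbps = 1.144 Mbps.
Video: 5.109 − 1.144 = 3.965 Mbps.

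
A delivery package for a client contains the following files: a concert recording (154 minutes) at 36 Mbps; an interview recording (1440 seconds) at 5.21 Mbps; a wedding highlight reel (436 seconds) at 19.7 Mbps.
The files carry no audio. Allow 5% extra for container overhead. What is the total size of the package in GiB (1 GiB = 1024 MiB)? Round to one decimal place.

concert recording: 36.000 Mbps × 9240 s × 1.05 = 349272.0 Mb
interview recording: 5.210 Mbps × 1440 s × 1.05 = 7877.5 Mb
wedding highlight reel: 19.700 Mbps × 436 s × 1.05 = 9018.7 Mb
Total: 366168.2 Mb = 45771.0 MB.
= 42.63 GiB.

42.6 GiB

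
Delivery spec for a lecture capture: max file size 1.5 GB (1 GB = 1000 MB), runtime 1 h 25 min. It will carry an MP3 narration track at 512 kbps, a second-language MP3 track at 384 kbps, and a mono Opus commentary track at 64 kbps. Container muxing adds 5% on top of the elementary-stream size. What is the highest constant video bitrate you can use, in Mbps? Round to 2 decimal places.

Budget: 1.5 GB = 12000.0 Mb.
Stream payload after overhead: 12000.0 / 1.05 = 11428.6 Mb.
1 h 25 min = 85 min = 5100 s
Total bitrate budget: 11428.6 Mb / 5100 s = 2.241 Mbps.
Audio total: 512 + 384 + 64 = 960 kbps = 0.960 Mbps.
Video: 2.241 − 0.960 = 1.281 Mbps.

1.28 Mbps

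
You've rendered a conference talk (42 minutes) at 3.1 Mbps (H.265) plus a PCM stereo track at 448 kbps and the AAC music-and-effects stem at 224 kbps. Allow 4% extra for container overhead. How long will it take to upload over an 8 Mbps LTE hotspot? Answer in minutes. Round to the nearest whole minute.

21 minutes

42 min = 2520 s
Audio total: 448 + 224 = 672 kbps = 0.672 Mbps.
Total bitrate: 3.772 Mbps.
File: 3.772 Mbps × 2520 s = 9505.4 Mb.
With 4% container overhead: ×1.04. → 9885.7 Mb.
At 8 Mbps: 9885.7 / 8 = 1235.7 s ≈ 20.6 minutes.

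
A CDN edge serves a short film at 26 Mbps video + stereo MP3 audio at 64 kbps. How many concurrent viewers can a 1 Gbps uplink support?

38

Audio: 64 kbps = 0.064 Mbps.
Per-viewer media rate: 26.064 Mbps.
1 Gbps = 1,000 Mbps; 1,000 / 26.064 = 38.37 → 38 viewers.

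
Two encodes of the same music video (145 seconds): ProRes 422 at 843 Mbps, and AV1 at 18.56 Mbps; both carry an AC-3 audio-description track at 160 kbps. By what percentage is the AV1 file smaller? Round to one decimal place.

Audio: 160 kbps = 0.160 Mbps.
ProRes 422: 843.160 Mbps × 145 s = 122258.2 Mb = 15.282 GB.
AV1: 18.720 Mbps × 145 s = 2714.4 Mb = 0.339 GB.
Reduction: (1 − 0.339/15.282) × 100 = 97.78%.

97.8%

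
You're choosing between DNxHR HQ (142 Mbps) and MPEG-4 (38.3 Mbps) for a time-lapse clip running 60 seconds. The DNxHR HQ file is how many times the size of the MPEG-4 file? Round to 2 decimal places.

DNxHR HQ: 142.000 Mbps × 60 s = 8520.0 Mb = 0.992 GiB.
MPEG-4: 38.300 Mbps × 60 s = 2298.0 Mb = 0.268 GiB.
Ratio: 0.992 / 0.268 = 3.708.

3.71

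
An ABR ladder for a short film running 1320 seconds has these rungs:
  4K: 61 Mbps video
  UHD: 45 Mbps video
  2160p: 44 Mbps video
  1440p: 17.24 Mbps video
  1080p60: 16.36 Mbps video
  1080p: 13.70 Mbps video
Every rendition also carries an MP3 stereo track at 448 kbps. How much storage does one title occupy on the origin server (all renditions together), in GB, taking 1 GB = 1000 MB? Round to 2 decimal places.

33.00 GB

Audio: 448 kbps = 0.448 Mbps.
Sum of rendition bitrates: (61+0.448) + (45+0.448) + (44+0.448) + (17.24+0.448) + (16.36+0.448) + (13.70+0.448) = 199.988 Mbps.
× 1320 s = 263,984 Mb = 32,998 MB = 33.00 GB.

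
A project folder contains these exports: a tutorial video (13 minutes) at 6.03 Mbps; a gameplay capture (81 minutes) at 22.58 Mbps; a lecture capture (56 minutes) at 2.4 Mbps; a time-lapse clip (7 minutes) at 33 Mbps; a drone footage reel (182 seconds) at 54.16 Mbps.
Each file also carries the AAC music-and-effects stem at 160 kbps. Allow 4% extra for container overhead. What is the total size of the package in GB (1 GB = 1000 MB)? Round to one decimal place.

Audio: 160 kbps = 0.160 Mbps.
tutorial video: 6.190 Mbps × 780 s × 1.04 = 5021.3 Mb
gameplay capture: 22.740 Mbps × 4860 s × 1.04 = 114937.1 Mb
lecture capture: 2.560 Mbps × 3360 s × 1.04 = 8945.7 Mb
time-lapse clip: 33.160 Mbps × 420 s × 1.04 = 14484.3 Mb
drone footage reel: 54.320 Mbps × 182 s × 1.04 = 10281.7 Mb
Total: 153670.0 Mb = 19208.8 MB.
= 19.21 GB.

19.2 GB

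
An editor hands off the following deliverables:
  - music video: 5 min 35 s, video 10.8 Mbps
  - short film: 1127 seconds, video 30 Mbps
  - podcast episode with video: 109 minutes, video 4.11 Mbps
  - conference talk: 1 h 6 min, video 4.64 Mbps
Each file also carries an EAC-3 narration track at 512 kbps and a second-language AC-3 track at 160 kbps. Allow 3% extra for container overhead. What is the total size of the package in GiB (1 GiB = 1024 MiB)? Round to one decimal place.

Audio total: 512 + 160 = 672 kbps = 0.672 Mbps.
music video: 11.472 Mbps × 335 s × 1.03 = 3958.4 Mb
short film: 30.672 Mbps × 1127 s × 1.03 = 35604.4 Mb
podcast episode with video: 4.782 Mbps × 6540 s × 1.03 = 32212.5 Mb
conference talk: 5.312 Mbps × 3960 s × 1.03 = 21666.6 Mb
Total: 93441.9 Mb = 11680.2 MB.
= 10.88 GiB.

10.9 GiB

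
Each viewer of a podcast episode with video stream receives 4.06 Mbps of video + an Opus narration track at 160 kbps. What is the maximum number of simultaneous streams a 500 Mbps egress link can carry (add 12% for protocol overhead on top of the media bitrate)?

105

Audio: 160 kbps = 0.160 Mbps.
Per-viewer media rate: 4.220 Mbps.
On the wire with 12% overhead: 4.726 Mbps.
500 Mbps = 500.0 Mbps; 500.0 / 4.726 = 105.79 → 105 viewers.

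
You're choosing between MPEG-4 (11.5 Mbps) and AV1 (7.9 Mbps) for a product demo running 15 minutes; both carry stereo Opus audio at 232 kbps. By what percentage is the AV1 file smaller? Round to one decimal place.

15 min = 900 s
Audio: 232 kbps = 0.232 Mbps.
MPEG-4: 11.732 Mbps × 900 s = 10558.8 Mb = 1.229 GiB.
AV1: 8.132 Mbps × 900 s = 7318.8 Mb = 0.852 GiB.
Reduction: (1 − 0.852/1.229) × 100 = 30.69%.

30.7%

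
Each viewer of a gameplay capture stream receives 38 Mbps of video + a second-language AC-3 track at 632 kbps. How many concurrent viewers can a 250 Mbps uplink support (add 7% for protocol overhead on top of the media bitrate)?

6

Audio: 632 kbps = 0.632 Mbps.
Per-viewer media rate: 38.632 Mbps.
On the wire with 7% overhead: 41.336 Mbps.
250 Mbps = 250.0 Mbps; 250.0 / 41.336 = 6.05 → 6 viewers.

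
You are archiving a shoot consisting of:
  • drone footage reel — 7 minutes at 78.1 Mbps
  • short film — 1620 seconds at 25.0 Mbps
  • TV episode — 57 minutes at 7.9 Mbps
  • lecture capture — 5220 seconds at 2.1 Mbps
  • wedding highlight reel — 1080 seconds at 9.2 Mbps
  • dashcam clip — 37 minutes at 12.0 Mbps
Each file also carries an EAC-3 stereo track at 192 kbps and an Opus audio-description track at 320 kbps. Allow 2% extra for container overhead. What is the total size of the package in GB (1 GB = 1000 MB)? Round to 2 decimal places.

Audio total: 192 + 320 = 512 kbps = 0.512 Mbps.
drone footage reel: 78.612 Mbps × 420 s × 1.02 = 33677.4 Mb
short film: 25.512 Mbps × 1620 s × 1.02 = 42156.0 Mb
TV episode: 8.412 Mbps × 3420 s × 1.02 = 29344.4 Mb
lecture capture: 2.612 Mbps × 5220 s × 1.02 = 13907.3 Mb
wedding highlight reel: 9.712 Mbps × 1080 s × 1.02 = 10698.7 Mb
dashcam clip: 12.512 Mbps × 2220 s × 1.02 = 28332.2 Mb
Total: 158116.1 Mb = 19764.5 MB.
= 19.76 GB.

19.76 GB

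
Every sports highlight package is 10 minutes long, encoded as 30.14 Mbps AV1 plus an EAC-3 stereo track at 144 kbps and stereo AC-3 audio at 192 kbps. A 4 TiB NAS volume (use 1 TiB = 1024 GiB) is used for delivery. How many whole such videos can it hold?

1924

10 min = 600 s
Audio total: 144 + 192 = 336 kbps = 0.336 Mbps.
Total bitrate: 30.476 Mbps.
Per item: 30.476 Mbps × 600 s = 18,286 Mb = 2,286 MB.
Capacity: 4 TiB = 35,184,372 Mb; 1924.16 items → 1924 complete.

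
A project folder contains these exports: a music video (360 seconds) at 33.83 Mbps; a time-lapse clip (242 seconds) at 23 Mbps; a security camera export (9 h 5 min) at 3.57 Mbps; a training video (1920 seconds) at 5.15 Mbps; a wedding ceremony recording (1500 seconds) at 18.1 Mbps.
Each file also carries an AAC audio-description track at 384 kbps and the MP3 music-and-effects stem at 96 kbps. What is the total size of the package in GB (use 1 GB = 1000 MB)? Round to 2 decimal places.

Audio total: 384 + 96 = 480 kbps = 0.480 Mbps.
music video: 34.310 Mbps × 360 s = 12351.6 Mb
time-lapse clip: 23.480 Mbps × 242 s = 5682.2 Mb
security camera export: 4.050 Mbps × 32700 s = 132435.0 Mb
training video: 5.630 Mbps × 1920 s = 10809.6 Mb
wedding ceremony recording: 18.580 Mbps × 1500 s = 27870.0 Mb
Total: 189148.4 Mb = 23643.5 MB.
= 23.64 GB.

23.64 GB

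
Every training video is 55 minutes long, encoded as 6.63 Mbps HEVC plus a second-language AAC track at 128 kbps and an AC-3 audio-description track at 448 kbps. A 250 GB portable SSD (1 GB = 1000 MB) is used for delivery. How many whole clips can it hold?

55 min = 3300 s
Audio total: 128 + 448 = 576 kbps = 0.576 Mbps.
Total bitrate: 7.206 Mbps.
Per item: 7.206 Mbps × 3300 s = 23,780 Mb = 2,972 MB.
Capacity: 250 GB = 2,000,000 Mb; 84.10 items → 84 complete.

84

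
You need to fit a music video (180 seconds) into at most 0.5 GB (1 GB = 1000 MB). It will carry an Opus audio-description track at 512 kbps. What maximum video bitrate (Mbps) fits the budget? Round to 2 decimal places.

21.71 Mbps

Budget: 0.5 GB = 4000.0 Mb.
Total bitrate budget: 4000.0 Mb / 180 s = 22.222 Mbps.
Audio: 512 kbps = 0.512 Mbps.
Video: 22.222 − 0.512 = 21.710 Mbps.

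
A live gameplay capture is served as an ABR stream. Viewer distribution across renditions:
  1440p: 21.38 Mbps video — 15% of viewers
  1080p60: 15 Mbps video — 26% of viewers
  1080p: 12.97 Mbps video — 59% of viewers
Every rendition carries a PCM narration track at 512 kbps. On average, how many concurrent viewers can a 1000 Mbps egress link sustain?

65

Audio: 512 kbps = 0.512 Mbps.
Average per-viewer bitrate: 0.15×21.892 + 0.26×15.512 + 0.59×13.482 = 15.271 Mbps.
1000 Mbps = 1,000 Mbps; 1,000 / 15.271 = 65.48 → 65.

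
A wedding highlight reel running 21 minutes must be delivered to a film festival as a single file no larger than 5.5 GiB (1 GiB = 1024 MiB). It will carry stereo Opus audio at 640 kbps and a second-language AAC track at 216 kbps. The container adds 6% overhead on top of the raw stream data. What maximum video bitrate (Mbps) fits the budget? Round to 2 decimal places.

Budget: 5.5 GiB = 47244.6 Mb.
Stream payload after overhead: 47244.6 / 1.06 = 44570.4 Mb.
21 min = 1260 s
Total bitrate budget: 44570.4 Mb / 1260 s = 35.373 Mbps.
Audio total: 640 + 216 = 856 kbps = 0.856 Mbps.
Video: 35.373 − 0.856 = 34.517 Mbps.

34.52 Mbps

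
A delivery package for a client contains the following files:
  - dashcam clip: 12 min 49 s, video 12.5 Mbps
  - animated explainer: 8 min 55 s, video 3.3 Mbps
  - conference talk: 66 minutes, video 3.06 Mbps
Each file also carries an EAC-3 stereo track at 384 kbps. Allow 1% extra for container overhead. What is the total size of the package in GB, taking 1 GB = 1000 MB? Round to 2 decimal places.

Audio: 384 kbps = 0.384 Mbps.
dashcam clip: 12.884 Mbps × 769 s × 1.01 = 10006.9 Mb
animated explainer: 3.684 Mbps × 535 s × 1.01 = 1990.6 Mb
conference talk: 3.444 Mbps × 3960 s × 1.01 = 13774.6 Mb
Total: 25772.1 Mb = 3221.5 MB.
= 3.222 GB.

3.22 GB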